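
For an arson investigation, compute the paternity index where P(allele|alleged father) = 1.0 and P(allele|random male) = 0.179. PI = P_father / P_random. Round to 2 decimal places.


Paternity Index calculation:
PI = P(allele|father) / P(allele|random)
PI = 1.0 / 0.179
PI = 5.59

5.59


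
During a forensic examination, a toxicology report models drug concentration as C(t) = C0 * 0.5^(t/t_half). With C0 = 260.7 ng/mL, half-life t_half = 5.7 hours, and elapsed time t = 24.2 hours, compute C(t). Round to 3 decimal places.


Drug concentration decay:
Number of half-lives = t / t_half = 24.2 / 5.7 = 4.245614
Decay factor = 0.5^4.245614 = 0.05271605
C(t) = 260.7 * 0.05271605 = 13.743 ng/mL

13.743


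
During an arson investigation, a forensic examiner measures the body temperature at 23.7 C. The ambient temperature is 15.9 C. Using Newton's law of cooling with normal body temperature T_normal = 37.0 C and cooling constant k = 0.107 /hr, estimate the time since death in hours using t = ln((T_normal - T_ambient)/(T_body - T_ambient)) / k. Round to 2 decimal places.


Using Newton's law of cooling:
t = ln((T_normal - T_ambient) / (T_body - T_ambient)) / k
T_normal - T_ambient = 21.1
T_body - T_ambient = 7.8
Ratio = 2.705128
ln(ratio) = 0.995149
t = 0.995149 / 0.107 = 9.30 hours

9.30


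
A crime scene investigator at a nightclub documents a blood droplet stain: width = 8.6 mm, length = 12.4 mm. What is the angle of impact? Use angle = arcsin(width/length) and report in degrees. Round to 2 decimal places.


Blood spatter impact angle calculation:
width / length = 8.6 / 12.4 = 0.693548
angle = arcsin(0.693548)
angle = 43.91 degrees

43.91


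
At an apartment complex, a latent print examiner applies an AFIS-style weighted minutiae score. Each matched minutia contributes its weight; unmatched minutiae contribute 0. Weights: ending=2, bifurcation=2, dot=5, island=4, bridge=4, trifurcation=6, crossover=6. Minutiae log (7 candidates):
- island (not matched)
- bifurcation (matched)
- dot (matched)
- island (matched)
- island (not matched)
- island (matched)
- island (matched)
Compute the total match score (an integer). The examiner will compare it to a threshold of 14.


Weighted minutiae match score:
  island: not matched, +0
  bifurcation: matched, +2 (running total 2)
  dot: matched, +5 (running total 7)
  island: matched, +4 (running total 11)
  island: not matched, +0
  island: matched, +4 (running total 15)
  island: matched, +4 (running total 19)
Total score = 19
Threshold = 14; verdict = identification

19


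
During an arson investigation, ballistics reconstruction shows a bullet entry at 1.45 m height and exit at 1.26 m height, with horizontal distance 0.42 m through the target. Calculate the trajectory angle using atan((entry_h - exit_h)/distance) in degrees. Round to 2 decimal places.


Bullet trajectory angle:
Height difference = 1.45 - 1.26 = 0.19 m
angle = atan(0.19 / 0.42)
angle = atan(0.452381)
angle = 24.34 degrees

24.34


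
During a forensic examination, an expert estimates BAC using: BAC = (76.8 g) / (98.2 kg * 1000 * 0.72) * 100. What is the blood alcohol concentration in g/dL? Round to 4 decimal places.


Applying the Widmark formula:
BAC = (dose_g / (body_wt * 1000 * r)) * 100
Denominator = 98.2 * 1000 * 0.72 = 70704
BAC = (76.8 / 70704) * 100
BAC = 0.1086 g/dL

0.1086


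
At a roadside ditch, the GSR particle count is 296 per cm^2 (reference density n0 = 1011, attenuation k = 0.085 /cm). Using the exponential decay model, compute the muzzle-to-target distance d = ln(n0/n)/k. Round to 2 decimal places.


GSR distance calculation:
n0/n = 1011 / 296 = 3.415541
ln(n0/n) = 1.228336
d = 1.228336 / 0.085 = 14.45 cm

14.45


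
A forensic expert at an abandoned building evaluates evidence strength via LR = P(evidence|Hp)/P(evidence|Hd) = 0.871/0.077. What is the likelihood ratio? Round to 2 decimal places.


Likelihood ratio calculation:
LR = P(E|Hp) / P(E|Hd)
LR = 0.871 / 0.077
LR = 11.31

11.31


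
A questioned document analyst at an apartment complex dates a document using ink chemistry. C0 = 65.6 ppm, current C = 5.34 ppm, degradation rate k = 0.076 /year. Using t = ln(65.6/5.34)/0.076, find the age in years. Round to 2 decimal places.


Document age estimation:
C0/C = 65.6 / 5.34 = 12.284644
ln(C0/C) = 2.50835
t = 2.50835 / 0.076 = 33.00 years

33.00


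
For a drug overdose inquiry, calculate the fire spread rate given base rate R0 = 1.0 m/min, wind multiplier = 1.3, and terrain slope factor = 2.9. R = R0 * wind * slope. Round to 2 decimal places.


Fire spread rate calculation:
R = R0 * wind_factor * slope_factor
= 1.0 * 1.3 * 2.9
= 1.3 * 2.9
= 3.77 m/min

3.77


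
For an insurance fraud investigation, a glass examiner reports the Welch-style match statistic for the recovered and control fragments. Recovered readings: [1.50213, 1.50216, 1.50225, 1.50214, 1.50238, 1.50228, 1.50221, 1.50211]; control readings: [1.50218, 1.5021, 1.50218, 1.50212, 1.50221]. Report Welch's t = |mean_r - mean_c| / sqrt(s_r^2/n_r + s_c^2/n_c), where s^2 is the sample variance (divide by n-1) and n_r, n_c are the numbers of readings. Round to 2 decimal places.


Welch's t-criterion for glass RI comparison:
Recovered mean = sum / n_r = 12.01766 / 8 = 1.5022075
Control mean = sum / n_c = 7.51079 / 5 = 1.502158
Recovered sample variance s_r^2 = 8.45e-09
Control sample variance s_c^2 = 2.12e-09
Welch SE (unpooled) = sqrt(s_r^2/n_r + s_c^2/n_c) = sqrt(1.05625e-09 + 4.24e-10) = sqrt(1.48025e-09) = 3.8474e-05
|mean_r - mean_c| = 4.95e-05
t = 4.95e-05 / 3.8474e-05 = 1.29

1.29


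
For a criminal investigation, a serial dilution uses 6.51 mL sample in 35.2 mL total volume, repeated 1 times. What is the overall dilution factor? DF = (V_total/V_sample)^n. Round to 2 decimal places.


Dilution factor calculation:
Single dilution = V_total / V_sample = 35.2 / 6.51 ≈ 5.407066
Number of dilutions = 1
Total DF = (35.2 / 6.51)^1 (full precision, rounded at the end) = 5.41

5.41


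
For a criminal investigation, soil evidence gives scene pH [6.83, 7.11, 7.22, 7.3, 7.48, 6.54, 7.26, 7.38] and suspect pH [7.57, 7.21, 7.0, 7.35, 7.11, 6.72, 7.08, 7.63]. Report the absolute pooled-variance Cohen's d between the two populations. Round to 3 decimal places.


Pooled-variance Cohen's d for soil pH comparison:
Scene mean = 57.12 / 8 = 7.14
Suspect mean = 57.67 / 8 = 7.20875
Scene sample variance s_s^2 = 0.096657
Suspect sample variance s_c^2 = 0.090955
Pooled variance = ((n_s-1)*s_s^2 + (n_c-1)*s_c^2) / (n_s + n_c - 2) = 0.093806
Pooled SD = sqrt(0.093806) = 0.306278
Mean difference = -0.06875
|d| = |-0.06875| / 0.306278 = 0.224

0.224


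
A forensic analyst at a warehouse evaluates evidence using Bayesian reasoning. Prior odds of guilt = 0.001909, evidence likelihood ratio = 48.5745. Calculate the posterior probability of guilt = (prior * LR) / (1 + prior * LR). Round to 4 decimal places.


Bayesian evidence evaluation:
Posterior odds = prior_odds * LR = 0.001909 * 48.5745 = 0.09272872
Posterior probability = posterior_odds / (1 + posterior_odds)
= 0.09272872 / (1 + 0.09272872)
= 0.09272872 / 1.09272872
= 0.0849

0.0849


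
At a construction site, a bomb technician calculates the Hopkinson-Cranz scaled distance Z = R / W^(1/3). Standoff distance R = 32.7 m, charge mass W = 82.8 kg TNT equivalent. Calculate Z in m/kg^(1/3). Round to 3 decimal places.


Scaled distance calculation:
W^(1/3) = 82.8^(1/3) = 4.358564
Z = R / W^(1/3) = 32.7 / 4.358564
Z = 7.502 m/kg^(1/3)

7.502


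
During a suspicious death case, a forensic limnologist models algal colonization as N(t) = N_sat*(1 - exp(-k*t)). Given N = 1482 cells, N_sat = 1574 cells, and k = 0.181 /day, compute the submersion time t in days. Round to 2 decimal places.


PMSI from diatom colonization curve:
N / N_sat = 1482 / 1574 = 0.94155
1 - N/N_sat = 0.05845
ln(1 - N/N_sat) = -2.839584
t = -ln(1 - N/N_sat) / k = -(-2.839584) / 0.181 = 15.69 days

15.69


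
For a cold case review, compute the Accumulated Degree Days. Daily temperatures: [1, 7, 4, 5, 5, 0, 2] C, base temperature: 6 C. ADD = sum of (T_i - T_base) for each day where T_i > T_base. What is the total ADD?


Computing ADD day by day:
Day 1: max(0, 1 - 6) = 0
Day 2: max(0, 7 - 6) = 1
Day 3: max(0, 4 - 6) = 0
Day 4: max(0, 5 - 6) = 0
Day 5: max(0, 5 - 6) = 0
Day 6: max(0, 0 - 6) = 0
Day 7: max(0, 2 - 6) = 0
Total ADD = 1

1


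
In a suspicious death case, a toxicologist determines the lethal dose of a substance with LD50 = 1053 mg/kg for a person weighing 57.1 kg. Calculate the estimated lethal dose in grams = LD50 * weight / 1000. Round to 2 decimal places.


Lethal dose calculation:
Lethal dose = LD50 * body_weight / 1000
= 1053 * 57.1 / 1000
= 60126.3 / 1000
= 60.13 g

60.13


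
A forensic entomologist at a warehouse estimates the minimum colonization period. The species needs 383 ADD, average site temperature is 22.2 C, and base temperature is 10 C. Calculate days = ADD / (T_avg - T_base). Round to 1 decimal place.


Insect development time:
Effective temperature = avg_temp - T_base = 22.2 - 10 = 12.2 C
Days = ADD / effective_temp = 383 / 12.2 = 31.4 days

31.4


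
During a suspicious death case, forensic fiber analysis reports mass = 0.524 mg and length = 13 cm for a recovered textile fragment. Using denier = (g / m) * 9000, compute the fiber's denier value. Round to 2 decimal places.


Denier calculation:
Mass in grams = 0.524 mg / 1000 = 0.000524 g
Length in meters = 13 cm / 100 = 0.13 m
Linear density = mass / length = 0.000524 / 0.13 = 0.00403077 g/m
Denier = (g/m) * 9000 = 0.00403077 * 9000 = 36.28

36.28


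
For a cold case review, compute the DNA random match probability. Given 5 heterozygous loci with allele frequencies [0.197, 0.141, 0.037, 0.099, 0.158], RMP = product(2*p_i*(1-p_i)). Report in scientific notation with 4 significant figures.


Computing RMP for 5 loci:
Locus 1: 2 * 0.197 * 0.803 = 0.316382
Locus 2: 2 * 0.141 * 0.859 = 0.242238
Locus 3: 2 * 0.037 * 0.963 = 0.071262
Locus 4: 2 * 0.099 * 0.901 = 0.178398
Locus 5: 2 * 0.158 * 0.842 = 0.266072
RMP = 2.592e-04

2.592e-04


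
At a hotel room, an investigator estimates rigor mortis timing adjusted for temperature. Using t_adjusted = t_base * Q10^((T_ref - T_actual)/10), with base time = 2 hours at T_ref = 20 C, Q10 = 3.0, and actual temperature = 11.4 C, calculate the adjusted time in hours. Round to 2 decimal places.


Rigor mortis time adjustment:
Exponent = (T_ref - T_actual) / 10 = (20 - 11.4) / 10 = 0.86
Q10 factor = 3.0^0.86 = 2.57232
t_adjusted = 2 * 2.57232 = 5.14 hours

5.14


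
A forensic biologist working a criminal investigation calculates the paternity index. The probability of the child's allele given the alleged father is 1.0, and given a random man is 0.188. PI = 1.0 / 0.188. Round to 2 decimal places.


Paternity Index calculation:
PI = P(allele|father) / P(allele|random)
PI = 1.0 / 0.188
PI = 5.32

5.32


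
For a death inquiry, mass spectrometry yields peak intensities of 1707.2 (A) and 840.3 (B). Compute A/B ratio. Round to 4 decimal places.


Spectral peak ratio:
Peak A = 1707.2 counts
Peak B = 840.3 counts
Ratio = 1707.2 / 840.3 = 2.0317

2.0317


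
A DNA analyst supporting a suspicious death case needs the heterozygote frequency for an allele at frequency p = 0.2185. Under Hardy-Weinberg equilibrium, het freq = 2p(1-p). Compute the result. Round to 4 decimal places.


Hardy-Weinberg heterozygote frequency:
q = 1 - p = 1 - 0.2185 = 0.7815
2pq = 2 * 0.2185 * 0.7815 = 0.3415

0.3415


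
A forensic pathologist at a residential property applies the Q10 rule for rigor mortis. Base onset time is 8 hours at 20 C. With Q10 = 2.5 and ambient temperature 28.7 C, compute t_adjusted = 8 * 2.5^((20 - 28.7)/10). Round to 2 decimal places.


Rigor mortis time adjustment:
Exponent = (T_ref - T_actual) / 10 = (20 - 28.7) / 10 = -0.87
Q10 factor = 2.5^-0.87 = 0.4506
t_adjusted = 8 * 0.4506 = 3.60 hours

3.60


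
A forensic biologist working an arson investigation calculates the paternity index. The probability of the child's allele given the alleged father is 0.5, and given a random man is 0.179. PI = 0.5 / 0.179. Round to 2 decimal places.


Paternity Index calculation:
PI = P(allele|father) / P(allele|random)
PI = 0.5 / 0.179
PI = 2.79

2.79


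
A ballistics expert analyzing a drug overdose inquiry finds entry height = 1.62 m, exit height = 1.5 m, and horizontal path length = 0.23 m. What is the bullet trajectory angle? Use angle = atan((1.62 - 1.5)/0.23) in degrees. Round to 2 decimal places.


Bullet trajectory angle:
Height difference = 1.62 - 1.5 = 0.12 m
angle = atan(0.12 / 0.23)
angle = atan(0.521739)
angle = 27.55 degrees

27.55


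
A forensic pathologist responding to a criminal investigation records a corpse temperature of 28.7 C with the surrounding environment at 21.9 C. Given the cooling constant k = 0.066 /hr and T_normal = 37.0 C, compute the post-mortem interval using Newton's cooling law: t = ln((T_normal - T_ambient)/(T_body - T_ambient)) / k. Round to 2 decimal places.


Using Newton's law of cooling:
t = ln((T_normal - T_ambient) / (T_body - T_ambient)) / k
T_normal - T_ambient = 15.1
T_body - T_ambient = 6.8
Ratio = 2.220588
ln(ratio) = 0.797772
t = 0.797772 / 0.066 = 12.09 hours

12.09


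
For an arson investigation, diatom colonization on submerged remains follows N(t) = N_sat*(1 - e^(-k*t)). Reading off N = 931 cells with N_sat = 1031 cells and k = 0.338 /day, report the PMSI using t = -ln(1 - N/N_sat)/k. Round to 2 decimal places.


PMSI from diatom colonization curve:
N / N_sat = 931 / 1031 = 0.903007
1 - N/N_sat = 0.096993
ln(1 - N/N_sat) = -2.333116
t = -ln(1 - N/N_sat) / k = -(-2.333116) / 0.338 = 6.90 days

6.90


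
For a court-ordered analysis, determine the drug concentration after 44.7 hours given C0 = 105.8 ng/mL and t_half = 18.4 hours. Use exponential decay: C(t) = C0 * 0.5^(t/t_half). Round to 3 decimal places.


Drug concentration decay:
Number of half-lives = t / t_half = 44.7 / 18.4 = 2.429348
Decay factor = 0.5^2.429348 = 0.18564933
C(t) = 105.8 * 0.18564933 = 19.642 ng/mL

19.642


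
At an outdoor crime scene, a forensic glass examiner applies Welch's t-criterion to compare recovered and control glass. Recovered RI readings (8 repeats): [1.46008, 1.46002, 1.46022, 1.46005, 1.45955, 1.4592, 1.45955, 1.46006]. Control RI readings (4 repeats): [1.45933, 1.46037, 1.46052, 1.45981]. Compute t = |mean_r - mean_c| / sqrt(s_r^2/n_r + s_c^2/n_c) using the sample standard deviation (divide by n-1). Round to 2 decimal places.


Welch's t-criterion for glass RI comparison:
Recovered mean = sum / n_r = 11.67873 / 8 = 1.4598412
Control mean = sum / n_c = 5.84003 / 4 = 1.4600075
Recovered sample variance s_r^2 = 1.29241e-07
Control sample variance s_c^2 = 2.97358e-07
Welch SE (unpooled) = sqrt(s_r^2/n_r + s_c^2/n_c) = sqrt(1.61551e-08 + 7.43396e-08) = sqrt(9.04947e-08) = 0.000300823
|mean_r - mean_c| = 0.00016625
t = 0.00016625 / 0.000300823 = 0.55

0.55


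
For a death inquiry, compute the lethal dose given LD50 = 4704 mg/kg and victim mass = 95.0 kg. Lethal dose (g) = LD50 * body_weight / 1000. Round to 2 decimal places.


Lethal dose calculation:
Lethal dose = LD50 * body_weight / 1000
= 4704 * 95.0 / 1000
= 446880 / 1000
= 446.88 g

446.88


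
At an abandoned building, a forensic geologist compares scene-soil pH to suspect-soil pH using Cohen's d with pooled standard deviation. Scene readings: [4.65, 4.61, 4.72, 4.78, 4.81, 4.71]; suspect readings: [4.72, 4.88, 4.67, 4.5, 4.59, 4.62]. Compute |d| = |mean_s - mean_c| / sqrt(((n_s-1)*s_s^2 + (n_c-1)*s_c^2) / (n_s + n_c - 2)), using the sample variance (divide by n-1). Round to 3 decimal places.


Pooled-variance Cohen's d for soil pH comparison:
Scene mean = 28.28 / 6 = 4.713333
Suspect mean = 27.98 / 6 = 4.663333
Scene sample variance s_s^2 = 0.005707
Suspect sample variance s_c^2 = 0.016827
Pooled variance = ((n_s-1)*s_s^2 + (n_c-1)*s_c^2) / (n_s + n_c - 2) = 0.011267
Pooled SD = sqrt(0.011267) = 0.106146
Mean difference = 0.05
|d| = |0.05| / 0.106146 = 0.471

0.471


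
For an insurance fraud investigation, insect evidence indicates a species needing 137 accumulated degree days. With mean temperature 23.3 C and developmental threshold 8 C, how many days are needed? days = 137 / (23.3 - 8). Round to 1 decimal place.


Insect development time:
Effective temperature = avg_temp - T_base = 23.3 - 8 = 15.3 C
Days = ADD / effective_temp = 137 / 15.3 = 9.0 days

9.0


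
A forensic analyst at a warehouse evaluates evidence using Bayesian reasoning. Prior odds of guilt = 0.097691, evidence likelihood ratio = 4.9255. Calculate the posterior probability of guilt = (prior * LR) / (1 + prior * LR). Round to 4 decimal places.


Bayesian evidence evaluation:
Posterior odds = prior_odds * LR = 0.097691 * 4.9255 = 0.481177
Posterior probability = posterior_odds / (1 + posterior_odds)
= 0.481177 / (1 + 0.481177)
= 0.481177 / 1.481177
= 0.3249

0.3249


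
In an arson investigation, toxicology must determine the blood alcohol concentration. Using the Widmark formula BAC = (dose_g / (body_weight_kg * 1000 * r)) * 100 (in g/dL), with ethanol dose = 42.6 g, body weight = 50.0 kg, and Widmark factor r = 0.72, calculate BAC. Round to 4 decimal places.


Applying the Widmark formula:
BAC = (dose_g / (body_wt * 1000 * r)) * 100
Denominator = 50.0 * 1000 * 0.72 = 36000
BAC = (42.6 / 36000) * 100
BAC = 0.1183 g/dL

0.1183


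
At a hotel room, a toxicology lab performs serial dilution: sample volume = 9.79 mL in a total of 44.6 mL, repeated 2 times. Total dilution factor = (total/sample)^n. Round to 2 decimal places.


Dilution factor calculation:
Single dilution = V_total / V_sample = 44.6 / 9.79 ≈ 4.555669
Number of dilutions = 2
Total DF = (44.6 / 9.79)^2 (full precision, rounded at the end) = 20.75

20.75


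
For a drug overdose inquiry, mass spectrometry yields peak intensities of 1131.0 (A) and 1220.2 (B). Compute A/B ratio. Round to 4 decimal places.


Spectral peak ratio:
Peak A = 1131.0 counts
Peak B = 1220.2 counts
Ratio = 1131.0 / 1220.2 = 0.9269

0.9269


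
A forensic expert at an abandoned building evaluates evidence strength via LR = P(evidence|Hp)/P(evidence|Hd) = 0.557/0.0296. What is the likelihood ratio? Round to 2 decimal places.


Likelihood ratio calculation:
LR = P(E|Hp) / P(E|Hd)
LR = 0.557 / 0.0296
LR = 18.82

18.82


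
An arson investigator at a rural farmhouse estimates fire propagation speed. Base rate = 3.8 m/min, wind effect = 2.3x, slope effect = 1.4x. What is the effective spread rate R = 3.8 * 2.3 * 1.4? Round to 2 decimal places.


Fire spread rate calculation:
R = R0 * wind_factor * slope_factor
= 3.8 * 2.3 * 1.4
= 8.74 * 1.4
= 12.24 m/min

12.24


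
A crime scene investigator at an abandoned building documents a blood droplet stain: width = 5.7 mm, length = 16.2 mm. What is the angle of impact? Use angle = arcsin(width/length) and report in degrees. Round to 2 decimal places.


Blood spatter impact angle calculation:
width / length = 5.7 / 16.2 = 0.351852
angle = arcsin(0.351852)
angle = 20.60 degrees

20.60


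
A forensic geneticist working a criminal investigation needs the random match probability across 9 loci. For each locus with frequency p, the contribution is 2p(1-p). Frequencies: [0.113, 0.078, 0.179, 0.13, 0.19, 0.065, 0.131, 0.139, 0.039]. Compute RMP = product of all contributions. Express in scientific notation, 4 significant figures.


Computing RMP for 9 loci:
Locus 1: 2 * 0.113 * 0.887 = 0.200462
Locus 2: 2 * 0.078 * 0.922 = 0.143832
Locus 3: 2 * 0.179 * 0.821 = 0.293918
Locus 4: 2 * 0.13 * 0.87 = 0.2262
Locus 5: 2 * 0.19 * 0.81 = 0.3078
Locus 6: 2 * 0.065 * 0.935 = 0.12155
Locus 7: 2 * 0.131 * 0.869 = 0.227678
Locus 8: 2 * 0.139 * 0.861 = 0.239358
Locus 9: 2 * 0.039 * 0.961 = 0.074958
RMP = 2.930e-07

2.930e-07


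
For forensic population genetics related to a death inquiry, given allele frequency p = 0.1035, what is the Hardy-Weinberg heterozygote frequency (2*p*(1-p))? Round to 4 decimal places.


Hardy-Weinberg heterozygote frequency:
q = 1 - p = 1 - 0.1035 = 0.8965
2pq = 2 * 0.1035 * 0.8965 = 0.1856

0.1856


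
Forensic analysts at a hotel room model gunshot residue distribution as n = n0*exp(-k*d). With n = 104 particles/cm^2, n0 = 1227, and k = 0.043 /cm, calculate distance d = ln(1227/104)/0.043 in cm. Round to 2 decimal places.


GSR distance calculation:
n0/n = 1227 / 104 = 11.798077
ln(n0/n) = 2.467937
d = 2.467937 / 0.043 = 57.39 cm

57.39


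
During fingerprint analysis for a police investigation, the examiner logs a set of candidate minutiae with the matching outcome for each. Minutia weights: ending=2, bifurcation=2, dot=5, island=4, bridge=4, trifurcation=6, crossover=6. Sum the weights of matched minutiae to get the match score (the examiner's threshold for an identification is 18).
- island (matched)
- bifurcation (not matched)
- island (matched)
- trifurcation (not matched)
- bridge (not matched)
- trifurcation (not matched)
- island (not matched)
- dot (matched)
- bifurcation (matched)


Weighted minutiae match score:
  island: matched, +4 (running total 4)
  bifurcation: not matched, +0
  island: matched, +4 (running total 8)
  trifurcation: not matched, +0
  bridge: not matched, +0
  trifurcation: not matched, +0
  island: not matched, +0
  dot: matched, +5 (running total 13)
  bifurcation: matched, +2 (running total 15)
Total score = 15
Threshold = 18; verdict = inconclusive

15


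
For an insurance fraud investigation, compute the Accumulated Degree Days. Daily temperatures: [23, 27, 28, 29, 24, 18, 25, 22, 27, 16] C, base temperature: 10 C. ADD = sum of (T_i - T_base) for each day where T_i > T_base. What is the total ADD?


Computing ADD day by day:
Day 1: max(0, 23 - 10) = 13
Day 2: max(0, 27 - 10) = 17
Day 3: max(0, 28 - 10) = 18
Day 4: max(0, 29 - 10) = 19
Day 5: max(0, 24 - 10) = 14
Day 6: max(0, 18 - 10) = 8
Day 7: max(0, 25 - 10) = 15
Day 8: max(0, 22 - 10) = 12
Day 9: max(0, 27 - 10) = 17
Day 10: max(0, 16 - 10) = 6
Total ADD = 139

139


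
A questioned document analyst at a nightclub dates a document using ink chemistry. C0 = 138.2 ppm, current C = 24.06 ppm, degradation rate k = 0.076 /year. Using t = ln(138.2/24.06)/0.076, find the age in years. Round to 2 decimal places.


Document age estimation:
C0/C = 138.2 / 24.06 = 5.743973
ln(C0/C) = 1.748151
t = 1.748151 / 0.076 = 23.00 years

23.00


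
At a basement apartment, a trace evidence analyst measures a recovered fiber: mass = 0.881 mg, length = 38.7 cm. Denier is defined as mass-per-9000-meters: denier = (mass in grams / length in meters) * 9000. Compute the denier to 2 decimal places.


Denier calculation:
Mass in grams = 0.881 mg / 1000 = 0.000881 g
Length in meters = 38.7 cm / 100 = 0.387 m
Linear density = mass / length = 0.000881 / 0.387 = 0.00227649 g/m
Denier = (g/m) * 9000 = 0.00227649 * 9000 = 20.49

20.49


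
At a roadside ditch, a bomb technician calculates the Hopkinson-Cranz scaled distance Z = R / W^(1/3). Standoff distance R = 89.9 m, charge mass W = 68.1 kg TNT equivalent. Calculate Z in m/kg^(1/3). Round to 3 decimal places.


Scaled distance calculation:
W^(1/3) = 68.1^(1/3) = 4.083655
Z = R / W^(1/3) = 89.9 / 4.083655
Z = 22.015 m/kg^(1/3)

22.015


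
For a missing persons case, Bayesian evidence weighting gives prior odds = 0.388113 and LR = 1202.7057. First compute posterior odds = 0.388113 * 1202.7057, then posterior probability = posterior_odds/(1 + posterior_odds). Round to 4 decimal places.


Bayesian evidence evaluation:
Posterior odds = prior_odds * LR = 0.388113 * 1202.7057 = 466.7857
Posterior probability = posterior_odds / (1 + posterior_odds)
= 466.7857 / (1 + 466.7857)
= 466.7857 / 467.7857
= 0.9979

0.9979


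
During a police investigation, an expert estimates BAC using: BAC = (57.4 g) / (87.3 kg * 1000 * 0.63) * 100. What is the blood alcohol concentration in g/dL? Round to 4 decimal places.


Applying the Widmark formula:
BAC = (dose_g / (body_wt * 1000 * r)) * 100
Denominator = 87.3 * 1000 * 0.63 = 54999
BAC = (57.4 / 54999) * 100
BAC = 0.1044 g/dL

0.1044


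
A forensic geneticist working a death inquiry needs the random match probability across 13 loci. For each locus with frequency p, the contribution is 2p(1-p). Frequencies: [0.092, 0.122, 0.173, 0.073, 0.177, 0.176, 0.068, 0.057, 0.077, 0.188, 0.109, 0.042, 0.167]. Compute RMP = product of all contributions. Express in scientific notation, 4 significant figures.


Computing RMP for 13 loci:
Locus 1: 2 * 0.092 * 0.908 = 0.167072
Locus 2: 2 * 0.122 * 0.878 = 0.214232
Locus 3: 2 * 0.173 * 0.827 = 0.286142
Locus 4: 2 * 0.073 * 0.927 = 0.135342
Locus 5: 2 * 0.177 * 0.823 = 0.291342
Locus 6: 2 * 0.176 * 0.824 = 0.290048
Locus 7: 2 * 0.068 * 0.932 = 0.126752
Locus 8: 2 * 0.057 * 0.943 = 0.107502
Locus 9: 2 * 0.077 * 0.923 = 0.142142
Locus 10: 2 * 0.188 * 0.812 = 0.305312
Locus 11: 2 * 0.109 * 0.891 = 0.194238
Locus 12: 2 * 0.042 * 0.958 = 0.080472
Locus 13: 2 * 0.167 * 0.833 = 0.278222
RMP = 3.012e-10

3.012e-10


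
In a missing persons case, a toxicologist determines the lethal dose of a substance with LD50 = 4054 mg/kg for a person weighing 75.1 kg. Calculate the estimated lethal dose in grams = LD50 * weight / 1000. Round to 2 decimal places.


Lethal dose calculation:
Lethal dose = LD50 * body_weight / 1000
= 4054 * 75.1 / 1000
= 304455.4 / 1000
= 304.46 g

304.46


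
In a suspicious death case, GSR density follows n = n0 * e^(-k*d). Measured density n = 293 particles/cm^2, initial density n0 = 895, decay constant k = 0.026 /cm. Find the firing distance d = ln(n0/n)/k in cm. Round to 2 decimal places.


GSR distance calculation:
n0/n = 895 / 293 = 3.054608
ln(n0/n) = 1.116651
d = 1.116651 / 0.026 = 42.95 cm

42.95


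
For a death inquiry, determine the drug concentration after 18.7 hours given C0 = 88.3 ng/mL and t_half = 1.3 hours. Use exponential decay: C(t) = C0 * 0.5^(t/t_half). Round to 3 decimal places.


Drug concentration decay:
Number of half-lives = t / t_half = 18.7 / 1.3 = 14.384615
Decay factor = 0.5^14.384615 = 0.00004675
C(t) = 88.3 * 0.00004675 = 0.004 ng/mL

0.004


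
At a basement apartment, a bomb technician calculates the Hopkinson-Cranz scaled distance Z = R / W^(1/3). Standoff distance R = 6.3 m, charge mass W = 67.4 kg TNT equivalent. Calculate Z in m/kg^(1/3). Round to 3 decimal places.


Scaled distance calculation:
W^(1/3) = 67.4^(1/3) = 4.069615
Z = R / W^(1/3) = 6.3 / 4.069615
Z = 1.548 m/kg^(1/3)

1.548


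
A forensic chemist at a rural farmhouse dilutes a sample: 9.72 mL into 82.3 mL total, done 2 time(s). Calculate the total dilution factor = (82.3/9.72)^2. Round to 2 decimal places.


Dilution factor calculation:
Single dilution = V_total / V_sample = 82.3 / 9.72 ≈ 8.467078
Number of dilutions = 2
Total DF = (82.3 / 9.72)^2 (full precision, rounded at the end) = 71.69

71.69


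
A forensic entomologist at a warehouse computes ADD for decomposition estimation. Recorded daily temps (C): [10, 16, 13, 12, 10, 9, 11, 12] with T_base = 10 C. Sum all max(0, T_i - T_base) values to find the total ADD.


Computing ADD day by day:
Day 1: max(0, 10 - 10) = 0
Day 2: max(0, 16 - 10) = 6
Day 3: max(0, 13 - 10) = 3
Day 4: max(0, 12 - 10) = 2
Day 5: max(0, 10 - 10) = 0
Day 6: max(0, 9 - 10) = 0
Day 7: max(0, 11 - 10) = 1
Day 8: max(0, 12 - 10) = 2
Total ADD = 14

14


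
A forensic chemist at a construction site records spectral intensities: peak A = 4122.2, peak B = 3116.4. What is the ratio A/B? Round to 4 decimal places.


Spectral peak ratio:
Peak A = 4122.2 counts
Peak B = 3116.4 counts
Ratio = 4122.2 / 3116.4 = 1.3227

1.3227


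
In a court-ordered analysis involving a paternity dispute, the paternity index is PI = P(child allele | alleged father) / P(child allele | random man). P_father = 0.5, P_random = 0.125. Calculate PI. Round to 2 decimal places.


Paternity Index calculation:
PI = P(allele|father) / P(allele|random)
PI = 0.5 / 0.125
PI = 4.00

4.00


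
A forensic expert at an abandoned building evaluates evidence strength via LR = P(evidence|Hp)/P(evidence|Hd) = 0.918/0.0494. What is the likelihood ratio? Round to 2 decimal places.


Likelihood ratio calculation:
LR = P(E|Hp) / P(E|Hd)
LR = 0.918 / 0.0494
LR = 18.58

18.58


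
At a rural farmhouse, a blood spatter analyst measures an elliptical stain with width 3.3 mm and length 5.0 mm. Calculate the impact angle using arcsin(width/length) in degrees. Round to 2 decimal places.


Blood spatter impact angle calculation:
width / length = 3.3 / 5.0 = 0.66
angle = arcsin(0.66)
angle = 41.30 degrees

41.30


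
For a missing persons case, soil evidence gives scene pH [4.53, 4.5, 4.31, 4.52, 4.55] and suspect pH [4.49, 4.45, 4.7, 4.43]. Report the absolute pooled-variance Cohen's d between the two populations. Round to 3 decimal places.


Pooled-variance Cohen's d for soil pH comparison:
Scene mean = 22.41 / 5 = 4.482
Suspect mean = 18.07 / 4 = 4.5175
Scene sample variance s_s^2 = 0.00957
Suspect sample variance s_c^2 = 0.015425
Pooled variance = ((n_s-1)*s_s^2 + (n_c-1)*s_c^2) / (n_s + n_c - 2) = 0.012079
Pooled SD = sqrt(0.012079) = 0.109905
Mean difference = -0.0355
|d| = |-0.0355| / 0.109905 = 0.323

0.323


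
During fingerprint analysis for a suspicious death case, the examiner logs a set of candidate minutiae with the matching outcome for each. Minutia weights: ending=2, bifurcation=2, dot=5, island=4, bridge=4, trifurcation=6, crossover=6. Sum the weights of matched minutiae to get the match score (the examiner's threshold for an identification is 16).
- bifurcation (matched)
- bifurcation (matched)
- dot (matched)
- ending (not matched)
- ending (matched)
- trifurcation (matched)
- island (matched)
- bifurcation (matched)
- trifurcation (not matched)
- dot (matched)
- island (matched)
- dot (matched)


Weighted minutiae match score:
  bifurcation: matched, +2 (running total 2)
  bifurcation: matched, +2 (running total 4)
  dot: matched, +5 (running total 9)
  ending: not matched, +0
  ending: matched, +2 (running total 11)
  trifurcation: matched, +6 (running total 17)
  island: matched, +4 (running total 21)
  bifurcation: matched, +2 (running total 23)
  trifurcation: not matched, +0
  dot: matched, +5 (running total 28)
  island: matched, +4 (running total 32)
  dot: matched, +5 (running total 37)
Total score = 37
Threshold = 16; verdict = identification

37


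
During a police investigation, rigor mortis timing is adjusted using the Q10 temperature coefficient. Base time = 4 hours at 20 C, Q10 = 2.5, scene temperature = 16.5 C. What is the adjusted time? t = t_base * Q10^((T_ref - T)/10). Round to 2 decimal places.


Rigor mortis time adjustment:
Exponent = (T_ref - T_actual) / 10 = (20 - 16.5) / 10 = 0.35
Q10 factor = 2.5^0.35 = 1.37809
t_adjusted = 4 * 1.37809 = 5.51 hours

5.51


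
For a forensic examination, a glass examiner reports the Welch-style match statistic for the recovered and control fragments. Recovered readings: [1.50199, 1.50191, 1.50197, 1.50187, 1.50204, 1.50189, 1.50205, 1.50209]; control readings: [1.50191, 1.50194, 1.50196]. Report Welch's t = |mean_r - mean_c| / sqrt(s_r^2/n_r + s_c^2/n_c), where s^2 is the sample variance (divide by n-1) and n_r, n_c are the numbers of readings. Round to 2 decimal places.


Welch's t-criterion for glass RI comparison:
Recovered mean = sum / n_r = 12.01581 / 8 = 1.5019763
Control mean = sum / n_c = 4.50581 / 3 = 1.5019367
Recovered sample variance s_r^2 = 6.54107e-09
Control sample variance s_c^2 = 6.33333e-10
Welch SE (unpooled) = sqrt(s_r^2/n_r + s_c^2/n_c) = sqrt(8.17634e-10 + 2.11111e-10) = sqrt(1.02875e-09) = 3.20741e-05
|mean_r - mean_c| = 3.95833e-05
t = 3.95833e-05 / 3.20741e-05 = 1.23

1.23


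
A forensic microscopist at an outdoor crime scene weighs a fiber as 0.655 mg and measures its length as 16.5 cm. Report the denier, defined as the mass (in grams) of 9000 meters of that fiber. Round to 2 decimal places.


Denier calculation:
Mass in grams = 0.655 mg / 1000 = 0.000655 g
Length in meters = 16.5 cm / 100 = 0.165 m
Linear density = mass / length = 0.000655 / 0.165 = 0.0039697 g/m
Denier = (g/m) * 9000 = 0.0039697 * 9000 = 35.73

35.73


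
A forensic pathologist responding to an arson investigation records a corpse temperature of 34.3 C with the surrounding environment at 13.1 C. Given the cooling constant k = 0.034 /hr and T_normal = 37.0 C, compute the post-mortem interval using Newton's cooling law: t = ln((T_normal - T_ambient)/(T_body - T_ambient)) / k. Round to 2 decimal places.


Using Newton's law of cooling:
t = ln((T_normal - T_ambient) / (T_body - T_ambient)) / k
T_normal - T_ambient = 23.9
T_body - T_ambient = 21.2
Ratio = 1.127358
ln(ratio) = 0.119877
t = 0.119877 / 0.034 = 3.53 hours

3.53


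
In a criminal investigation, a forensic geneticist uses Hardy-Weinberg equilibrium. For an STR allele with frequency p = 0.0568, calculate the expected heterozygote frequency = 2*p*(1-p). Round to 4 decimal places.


Hardy-Weinberg heterozygote frequency:
q = 1 - p = 1 - 0.0568 = 0.9432
2pq = 2 * 0.0568 * 0.9432 = 0.1071

0.1071


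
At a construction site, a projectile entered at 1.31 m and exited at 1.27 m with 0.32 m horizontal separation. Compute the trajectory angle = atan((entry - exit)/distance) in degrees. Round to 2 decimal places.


Bullet trajectory angle:
Height difference = 1.31 - 1.27 = 0.04 m
angle = atan(0.04 / 0.32)
angle = atan(0.125)
angle = 7.13 degrees

7.13


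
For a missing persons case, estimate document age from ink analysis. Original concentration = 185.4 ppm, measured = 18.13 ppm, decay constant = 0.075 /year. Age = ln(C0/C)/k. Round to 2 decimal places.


Document age estimation:
C0/C = 185.4 / 18.13 = 10.226145
ln(C0/C) = 2.324948
t = 2.324948 / 0.075 = 31.00 years

31.00


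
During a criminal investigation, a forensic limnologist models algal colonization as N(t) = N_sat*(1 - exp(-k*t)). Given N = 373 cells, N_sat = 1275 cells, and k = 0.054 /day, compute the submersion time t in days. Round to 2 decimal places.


PMSI from diatom colonization curve:
N / N_sat = 373 / 1275 = 0.292549
1 - N/N_sat = 0.707451
ln(1 - N/N_sat) = -0.346087
t = -ln(1 - N/N_sat) / k = -(-0.346087) / 0.054 = 6.41 days

6.41


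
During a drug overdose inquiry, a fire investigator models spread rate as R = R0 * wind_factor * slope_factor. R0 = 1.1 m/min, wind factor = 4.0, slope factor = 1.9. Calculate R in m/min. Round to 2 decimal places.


Fire spread rate calculation:
R = R0 * wind_factor * slope_factor
= 1.1 * 4.0 * 1.9
= 4.4 * 1.9
= 8.36 m/min

8.36


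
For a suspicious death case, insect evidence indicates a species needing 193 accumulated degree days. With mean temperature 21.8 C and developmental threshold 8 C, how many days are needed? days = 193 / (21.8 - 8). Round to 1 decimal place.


Insect development time:
Effective temperature = avg_temp - T_base = 21.8 - 8 = 13.8 C
Days = ADD / effective_temp = 193 / 13.8 = 14.0 days

14.0


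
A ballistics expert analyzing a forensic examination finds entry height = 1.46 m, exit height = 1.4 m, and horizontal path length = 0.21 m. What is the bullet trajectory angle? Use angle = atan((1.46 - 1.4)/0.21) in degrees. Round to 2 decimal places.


Bullet trajectory angle:
Height difference = 1.46 - 1.4 = 0.06 m
angle = atan(0.06 / 0.21)
angle = atan(0.285714)
angle = 15.95 degrees

15.95


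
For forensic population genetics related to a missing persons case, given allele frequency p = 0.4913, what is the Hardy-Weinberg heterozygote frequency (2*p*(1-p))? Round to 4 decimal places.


Hardy-Weinberg heterozygote frequency:
q = 1 - p = 1 - 0.4913 = 0.5087
2pq = 2 * 0.4913 * 0.5087 = 0.4998

0.4998


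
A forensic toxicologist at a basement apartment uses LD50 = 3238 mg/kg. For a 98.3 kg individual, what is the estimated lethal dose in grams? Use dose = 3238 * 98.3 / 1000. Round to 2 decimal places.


Lethal dose calculation:
Lethal dose = LD50 * body_weight / 1000
= 3238 * 98.3 / 1000
= 318295.4 / 1000
= 318.30 g

318.30


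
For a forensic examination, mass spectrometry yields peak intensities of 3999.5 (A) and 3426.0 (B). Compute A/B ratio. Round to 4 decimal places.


Spectral peak ratio:
Peak A = 3999.5 counts
Peak B = 3426.0 counts
Ratio = 3999.5 / 3426.0 = 1.1674

1.1674


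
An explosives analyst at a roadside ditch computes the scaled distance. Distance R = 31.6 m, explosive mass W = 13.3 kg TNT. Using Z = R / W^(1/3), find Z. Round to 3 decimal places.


Scaled distance calculation:
W^(1/3) = 13.3^(1/3) = 2.369285
Z = R / W^(1/3) = 31.6 / 2.369285
Z = 13.337 m/kg^(1/3)

13.337


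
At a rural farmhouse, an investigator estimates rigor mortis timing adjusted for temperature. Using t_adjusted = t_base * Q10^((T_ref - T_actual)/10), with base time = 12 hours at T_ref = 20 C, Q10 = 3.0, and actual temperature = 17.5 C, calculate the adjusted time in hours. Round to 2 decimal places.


Rigor mortis time adjustment:
Exponent = (T_ref - T_actual) / 10 = (20 - 17.5) / 10 = 0.25
Q10 factor = 3.0^0.25 = 1.31607
t_adjusted = 12 * 1.31607 = 15.79 hours

15.79


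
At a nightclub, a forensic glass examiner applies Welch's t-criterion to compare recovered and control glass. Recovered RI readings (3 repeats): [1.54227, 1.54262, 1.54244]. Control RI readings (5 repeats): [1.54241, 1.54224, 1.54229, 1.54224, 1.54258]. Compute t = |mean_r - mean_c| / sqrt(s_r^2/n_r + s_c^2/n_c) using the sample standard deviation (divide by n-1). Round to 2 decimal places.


Welch's t-criterion for glass RI comparison:
Recovered mean = sum / n_r = 4.62733 / 3 = 1.5424433
Control mean = sum / n_c = 7.71176 / 5 = 1.542352
Recovered sample variance s_r^2 = 3.06333e-08
Control sample variance s_c^2 = 2.107e-08
Welch SE (unpooled) = sqrt(s_r^2/n_r + s_c^2/n_c) = sqrt(1.02111e-08 + 4.214e-09) = sqrt(1.44251e-08) = 0.000120105
|mean_r - mean_c| = 9.13333e-05
t = 9.13333e-05 / 0.000120105 = 0.76

0.76


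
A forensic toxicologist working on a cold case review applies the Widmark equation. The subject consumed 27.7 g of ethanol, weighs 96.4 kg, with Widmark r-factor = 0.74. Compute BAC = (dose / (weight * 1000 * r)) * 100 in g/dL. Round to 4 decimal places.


Applying the Widmark formula:
BAC = (dose_g / (body_wt * 1000 * r)) * 100
Denominator = 96.4 * 1000 * 0.74 = 71336
BAC = (27.7 / 71336) * 100
BAC = 0.0388 g/dL

0.0388


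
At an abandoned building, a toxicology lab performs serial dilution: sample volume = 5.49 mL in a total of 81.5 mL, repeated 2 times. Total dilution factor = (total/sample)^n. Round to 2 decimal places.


Dilution factor calculation:
Single dilution = V_total / V_sample = 81.5 / 5.49 ≈ 14.845173
Number of dilutions = 2
Total DF = (81.5 / 5.49)^2 (full precision, rounded at the end) = 220.38

220.38


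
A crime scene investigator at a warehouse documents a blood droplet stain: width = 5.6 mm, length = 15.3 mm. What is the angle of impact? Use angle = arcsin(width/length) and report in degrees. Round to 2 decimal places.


Blood spatter impact angle calculation:
width / length = 5.6 / 15.3 = 0.366013
angle = arcsin(0.366013)
angle = 21.47 degrees

21.47


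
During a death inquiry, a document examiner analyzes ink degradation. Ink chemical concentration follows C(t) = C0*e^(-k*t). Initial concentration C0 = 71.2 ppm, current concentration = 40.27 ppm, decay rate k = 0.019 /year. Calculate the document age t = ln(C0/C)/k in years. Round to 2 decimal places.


Document age estimation:
C0/C = 71.2 / 40.27 = 1.768066
ln(C0/C) = 0.569886
t = 0.569886 / 0.019 = 29.99 years

29.99


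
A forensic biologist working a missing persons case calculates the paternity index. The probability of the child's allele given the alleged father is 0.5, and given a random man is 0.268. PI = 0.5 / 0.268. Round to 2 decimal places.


Paternity Index calculation:
PI = P(allele|father) / P(allele|random)
PI = 0.5 / 0.268
PI = 1.87

1.87


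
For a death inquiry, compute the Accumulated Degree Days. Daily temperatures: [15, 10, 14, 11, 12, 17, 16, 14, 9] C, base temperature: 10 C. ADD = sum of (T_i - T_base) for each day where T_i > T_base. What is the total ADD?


Computing ADD day by day:
Day 1: max(0, 15 - 10) = 5
Day 2: max(0, 10 - 10) = 0
Day 3: max(0, 14 - 10) = 4
Day 4: max(0, 11 - 10) = 1
Day 5: max(0, 12 - 10) = 2
Day 6: max(0, 17 - 10) = 7
Day 7: max(0, 16 - 10) = 6
Day 8: max(0, 14 - 10) = 4
Day 9: max(0, 9 - 10) = 0
Total ADD = 29

29
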